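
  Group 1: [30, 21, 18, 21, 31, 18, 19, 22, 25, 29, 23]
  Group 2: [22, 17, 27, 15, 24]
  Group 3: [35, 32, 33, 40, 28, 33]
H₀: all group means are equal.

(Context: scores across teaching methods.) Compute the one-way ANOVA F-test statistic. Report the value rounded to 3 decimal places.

test statistic = 12.648

Group means [23.36, 21.00, 33.50], grand mean 25.591
SSB = Σnᵢ(x̄ᵢ−x̄)² = 535.273; SSW = ΣΣ(x−x̄ᵢ)² = 402.045
MSB = 535.273/2 = 267.6364; MSW = 402.045/19 = 21.1603
F = MSB/MSW = 12.6480
df = (2, 19)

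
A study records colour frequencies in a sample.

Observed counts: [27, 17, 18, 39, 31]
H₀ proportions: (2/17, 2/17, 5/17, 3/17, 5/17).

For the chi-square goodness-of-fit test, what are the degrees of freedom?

df = k − 1 = 5 − 1 = 4

degrees of freedom = 4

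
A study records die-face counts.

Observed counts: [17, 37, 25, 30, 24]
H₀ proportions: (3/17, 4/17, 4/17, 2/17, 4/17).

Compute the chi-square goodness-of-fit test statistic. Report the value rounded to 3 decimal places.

n = 133; E_i = n·p_i = [23.47, 31.29, 31.29, 15.65, 31.29]
χ² = (17−23.47)²/23.47 + (37−31.29)²/31.29 + (25−31.29)²/31.29 + (30−15.65)²/15.65 + (24−31.29)²/31.29 = 18.9561
df = 4

test statistic = 18.956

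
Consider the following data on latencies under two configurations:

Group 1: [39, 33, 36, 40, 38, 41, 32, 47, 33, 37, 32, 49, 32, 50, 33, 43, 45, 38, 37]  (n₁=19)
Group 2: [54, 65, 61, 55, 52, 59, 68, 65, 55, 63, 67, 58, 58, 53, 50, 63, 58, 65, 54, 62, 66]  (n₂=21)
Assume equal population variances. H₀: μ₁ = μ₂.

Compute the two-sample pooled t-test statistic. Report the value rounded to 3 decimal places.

test statistic = -11.714

x̄₁=38.684, s₁=5.841, n₁=19
x̄₂=59.571, s₂=5.437, n₂=21
s_p² = [18·5.841² + 20·5.437²]/38 = 31.7171
SE = √(s_p²·(1/19+1/21)) = 1.7832
t = (38.684−59.571)/1.7832 = -11.7136
df = 38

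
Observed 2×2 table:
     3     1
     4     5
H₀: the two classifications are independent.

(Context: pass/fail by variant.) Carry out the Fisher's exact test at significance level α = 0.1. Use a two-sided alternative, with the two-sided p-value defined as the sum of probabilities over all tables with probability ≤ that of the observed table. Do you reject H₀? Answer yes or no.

reject H₀: no

Margins: r₁=4, r₂=9, c₁=7, c₂=6, n=13
p_obs = C(4,3)·C(9,4)/C(13,7); sum pmf over tables with pmf ≤ p_obs
p-value (two-sided) = 0.55944
At α=0.1: p ≥ α → fail to reject H₀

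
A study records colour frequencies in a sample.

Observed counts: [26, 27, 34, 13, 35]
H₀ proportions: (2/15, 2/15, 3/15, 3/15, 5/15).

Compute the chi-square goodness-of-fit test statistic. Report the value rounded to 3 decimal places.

n = 135; E_i = n·p_i = [18.00, 18.00, 27.00, 27.00, 45.00]
χ² = (26−18.00)²/18.00 + (27−18.00)²/18.00 + (34−27.00)²/27.00 + (13−27.00)²/27.00 + (35−45.00)²/45.00 = 19.3519
df = 4

test statistic = 19.352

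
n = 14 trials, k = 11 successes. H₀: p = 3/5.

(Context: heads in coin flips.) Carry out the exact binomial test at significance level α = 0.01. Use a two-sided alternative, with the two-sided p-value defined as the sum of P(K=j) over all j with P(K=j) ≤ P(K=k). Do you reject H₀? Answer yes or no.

Exact binomial: n=14, k=11, p₀=3/5=0.6000
P(X=j) = C(n,j)·p₀^j·(1−p₀)^(n−j); p = Σ P(X=j) over j with P(X=j) ≤ P(X=11)
p-value (two-sided) = 0.18263
At α=0.01: p ≥ α → fail to reject H₀

reject H₀: no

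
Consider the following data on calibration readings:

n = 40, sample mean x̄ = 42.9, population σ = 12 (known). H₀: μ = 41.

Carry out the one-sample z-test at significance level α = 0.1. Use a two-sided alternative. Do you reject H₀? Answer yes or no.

SE = σ/√n = 12/√40 = 1.8974
z = (x̄−μ₀)/SE = (42.9−41)/1.8974 = 1.0014
p-value (two-sided) = 0.31664
At α=0.1: p ≥ α → fail to reject H₀

reject H₀: no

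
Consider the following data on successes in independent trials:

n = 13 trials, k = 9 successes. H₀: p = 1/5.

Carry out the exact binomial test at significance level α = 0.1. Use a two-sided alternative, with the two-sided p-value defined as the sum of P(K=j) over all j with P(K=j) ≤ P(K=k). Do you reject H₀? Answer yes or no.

reject H₀: yes

Exact binomial: n=13, k=9, p₀=1/5=0.2000
P(X=j) = C(n,j)·p₀^j·(1−p₀)^(n−j); p = Σ P(X=j) over j with P(X=j) ≤ P(X=9)
p-value (two-sided) = 0.00017
At α=0.1: p < α → reject H₀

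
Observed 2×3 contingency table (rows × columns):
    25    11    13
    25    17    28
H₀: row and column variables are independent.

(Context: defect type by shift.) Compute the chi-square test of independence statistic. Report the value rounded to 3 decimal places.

Row totals [49, 70], col totals [50, 28, 41], n=119
χ² = (25−20.59)²/20.59 + (11−11.53)²/11.53 + (13−16.88)²/16.88 + (25−29.41)²/29.41 + (17−16.47)²/16.47 + (28−24.12)²/24.12 = 3.1662
df = 2

test statistic = 3.166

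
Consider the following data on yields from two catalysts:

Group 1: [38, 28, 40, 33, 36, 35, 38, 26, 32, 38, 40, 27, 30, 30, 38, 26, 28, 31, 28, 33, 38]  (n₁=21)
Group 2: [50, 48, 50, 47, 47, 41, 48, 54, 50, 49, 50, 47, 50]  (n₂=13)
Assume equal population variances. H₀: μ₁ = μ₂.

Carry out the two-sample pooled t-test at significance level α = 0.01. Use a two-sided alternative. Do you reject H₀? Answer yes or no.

reject H₀: yes

x̄₁=33.000, s₁=4.837, n₁=21
x̄₂=48.538, s₂=2.961, n₂=13
s_p² = [20·4.837² + 12·2.961²]/32 = 17.9135
SE = √(s_p²·(1/21+1/13)) = 1.4936
t = (33.000−48.538)/1.4936 = -10.4030
df = 32
p-value (two-sided) = 0.00000
At α=0.01: p < α → reject H₀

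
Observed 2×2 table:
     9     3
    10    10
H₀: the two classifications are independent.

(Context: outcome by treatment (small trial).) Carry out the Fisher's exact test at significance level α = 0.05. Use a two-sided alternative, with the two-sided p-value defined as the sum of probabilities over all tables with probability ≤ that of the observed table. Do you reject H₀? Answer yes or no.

reject H₀: no

Margins: r₁=12, r₂=20, c₁=19, c₂=13, n=32
p_obs = C(12,9)·C(20,10)/C(32,19); sum pmf over tables with pmf ≤ p_obs
p-value (two-sided) = 0.26725
At α=0.05: p ≥ α → fail to reject H₀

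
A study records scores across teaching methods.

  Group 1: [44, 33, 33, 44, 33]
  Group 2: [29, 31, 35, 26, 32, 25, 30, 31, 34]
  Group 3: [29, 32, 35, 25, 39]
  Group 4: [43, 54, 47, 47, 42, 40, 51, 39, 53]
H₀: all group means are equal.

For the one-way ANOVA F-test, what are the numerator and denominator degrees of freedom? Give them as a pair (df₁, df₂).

degrees of freedom = [3, 24]

k = 4 groups, N = 28 total
df = (k−1, N−k) = (4−1, 28−4) = (3, 24)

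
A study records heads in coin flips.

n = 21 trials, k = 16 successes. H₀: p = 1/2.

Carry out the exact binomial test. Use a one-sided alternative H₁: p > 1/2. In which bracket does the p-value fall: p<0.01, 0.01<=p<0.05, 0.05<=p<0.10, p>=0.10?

Exact binomial: n=21, k=16, p₀=1/2=0.5000
P(X≥16) from Σ C(n,i)·p₀^i·(1−p₀)^(n−i)
p-value (one-sided, H₁ greater) = 0.01330
→ bracket: 0.01<=p<0.05

p-value bracket: 0.01<=p<0.05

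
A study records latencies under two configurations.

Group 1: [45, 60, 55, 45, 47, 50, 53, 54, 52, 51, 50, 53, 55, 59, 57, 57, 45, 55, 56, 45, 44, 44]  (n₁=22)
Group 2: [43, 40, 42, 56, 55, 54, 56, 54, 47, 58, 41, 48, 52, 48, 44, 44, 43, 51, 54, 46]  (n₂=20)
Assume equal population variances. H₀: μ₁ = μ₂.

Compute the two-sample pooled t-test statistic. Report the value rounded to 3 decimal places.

x̄₁=51.455, s₁=5.180, n₁=22
x̄₂=48.800, s₂=5.773, n₂=20
s_p² = [21·5.180² + 19·5.773²]/40 = 29.9164
SE = √(s_p²·(1/22+1/20)) = 1.6899
t = (51.455−48.800)/1.6899 = 1.5709
df = 40

test statistic = 1.571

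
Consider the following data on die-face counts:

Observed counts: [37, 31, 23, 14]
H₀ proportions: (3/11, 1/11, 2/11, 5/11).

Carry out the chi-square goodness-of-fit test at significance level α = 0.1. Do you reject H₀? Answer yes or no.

n = 105; E_i = n·p_i = [28.64, 9.55, 19.09, 47.73]
χ² = (37−28.64)²/28.64 + (31−9.55)²/9.55 + (23−19.09)²/19.09 + (14−47.73)²/47.73 = 75.2987
df = 3
p-value (upper-tail) = 0.00000
At α=0.1: p < α → reject H₀

reject H₀: yes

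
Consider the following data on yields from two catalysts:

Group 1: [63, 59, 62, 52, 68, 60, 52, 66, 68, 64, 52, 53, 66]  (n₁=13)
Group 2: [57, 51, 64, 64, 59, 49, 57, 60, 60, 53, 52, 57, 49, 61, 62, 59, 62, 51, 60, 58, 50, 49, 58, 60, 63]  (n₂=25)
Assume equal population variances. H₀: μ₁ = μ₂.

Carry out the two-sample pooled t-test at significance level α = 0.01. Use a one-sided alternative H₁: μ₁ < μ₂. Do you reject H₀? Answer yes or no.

x̄₁=60.385, s₁=6.252, n₁=13
x̄₂=57.000, s₂=5.000, n₂=25
s_p² = [12·6.252² + 24·5.000²]/36 = 29.6966
SE = √(s_p²·(1/13+1/25)) = 1.8634
t = (60.385−57.000)/1.8634 = 1.8164
df = 36
p-value (one-sided, H₁ less) = 0.96118
At α=0.01: p ≥ α → fail to reject H₀

reject H₀: no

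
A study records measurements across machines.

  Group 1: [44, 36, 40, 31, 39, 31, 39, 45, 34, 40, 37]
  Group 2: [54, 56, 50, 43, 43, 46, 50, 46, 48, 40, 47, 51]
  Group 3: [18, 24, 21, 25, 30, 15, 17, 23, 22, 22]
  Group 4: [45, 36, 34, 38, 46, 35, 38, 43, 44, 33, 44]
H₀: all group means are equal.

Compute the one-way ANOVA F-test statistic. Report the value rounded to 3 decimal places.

Group means [37.82, 47.83, 21.70, 39.64], grand mean 37.341
SSB = Σnᵢ(x̄ᵢ−x̄)² = 3827.938; SSW = ΣΣ(x−x̄ᵢ)² = 855.948
MSB = 3827.938/3 = 1275.9793; MSW = 855.948/40 = 21.3987
F = MSB/MSW = 59.6288
df = (3, 40)

test statistic = 59.629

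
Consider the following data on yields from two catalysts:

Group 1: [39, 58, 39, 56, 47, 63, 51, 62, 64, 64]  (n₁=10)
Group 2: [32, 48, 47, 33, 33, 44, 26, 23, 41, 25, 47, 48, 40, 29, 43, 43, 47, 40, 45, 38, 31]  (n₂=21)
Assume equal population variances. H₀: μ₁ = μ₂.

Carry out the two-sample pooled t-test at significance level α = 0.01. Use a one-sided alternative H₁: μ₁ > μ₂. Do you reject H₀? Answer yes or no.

x̄₁=54.300, s₁=9.844, n₁=10
x̄₂=38.238, s₂=8.209, n₂=21
s_p² = [9·9.844² + 20·8.209²]/29 = 76.5486
SE = √(s_p²·(1/10+1/21)) = 3.3616
t = (54.300−38.238)/3.3616 = 4.7781
df = 29
p-value (one-sided, H₁ greater) = 0.00002
At α=0.01: p < α → reject H₀

reject H₀: yes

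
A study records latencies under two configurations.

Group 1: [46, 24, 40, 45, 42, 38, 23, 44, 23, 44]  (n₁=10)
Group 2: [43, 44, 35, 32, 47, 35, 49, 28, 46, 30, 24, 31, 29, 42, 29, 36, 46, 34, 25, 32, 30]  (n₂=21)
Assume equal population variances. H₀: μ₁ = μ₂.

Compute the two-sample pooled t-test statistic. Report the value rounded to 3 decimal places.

x̄₁=36.900, s₁=9.655, n₁=10
x̄₂=35.571, s₂=7.737, n₂=21
s_p² = [9·9.655² + 20·7.737²]/29 = 70.2084
SE = √(s_p²·(1/10+1/21)) = 3.2193
t = (36.900−35.571)/3.2193 = 0.4127
df = 29

test statistic = 0.413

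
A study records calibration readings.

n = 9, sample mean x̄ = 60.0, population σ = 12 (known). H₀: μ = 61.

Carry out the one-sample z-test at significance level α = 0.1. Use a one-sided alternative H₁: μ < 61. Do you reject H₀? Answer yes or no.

SE = σ/√n = 12/√9 = 4.0000
z = (x̄−μ₀)/SE = (60.0−61)/4.0000 = -0.2500
p-value (one-sided, H₁ less) = 0.40129
At α=0.1: p ≥ α → fail to reject H₀

reject H₀: no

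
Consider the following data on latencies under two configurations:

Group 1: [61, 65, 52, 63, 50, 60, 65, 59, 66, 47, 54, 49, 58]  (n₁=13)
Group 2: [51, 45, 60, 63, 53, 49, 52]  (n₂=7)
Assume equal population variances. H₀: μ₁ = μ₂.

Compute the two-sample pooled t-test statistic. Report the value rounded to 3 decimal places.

x̄₁=57.615, s₁=6.564, n₁=13
x̄₂=53.286, s₂=6.237, n₂=7
s_p² = [12·6.564² + 6·6.237²]/18 = 41.6947
SE = √(s_p²·(1/13+1/7)) = 3.0272
t = (57.615−53.286)/3.0272 = 1.4303
df = 18

test statistic = 1.430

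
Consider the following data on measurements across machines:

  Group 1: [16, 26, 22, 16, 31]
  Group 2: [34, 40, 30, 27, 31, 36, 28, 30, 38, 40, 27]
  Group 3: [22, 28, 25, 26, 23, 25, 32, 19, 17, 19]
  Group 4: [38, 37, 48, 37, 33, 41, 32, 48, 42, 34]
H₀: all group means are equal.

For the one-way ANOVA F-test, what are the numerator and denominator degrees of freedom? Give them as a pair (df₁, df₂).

degrees of freedom = [3, 32]

k = 4 groups, N = 36 total
df = (k−1, N−k) = (4−1, 36−4) = (3, 32)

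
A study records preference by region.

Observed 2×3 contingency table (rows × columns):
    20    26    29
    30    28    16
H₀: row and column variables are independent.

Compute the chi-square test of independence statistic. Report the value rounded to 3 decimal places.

test statistic = 5.823

Row totals [75, 74], col totals [50, 54, 45], n=149
χ² = (20−25.17)²/25.17 + (26−27.18)²/27.18 + (29−22.65)²/22.65 + (30−24.83)²/24.83 + (28−26.82)²/26.82 + (16−22.35)²/22.35 = 5.8232
df = 2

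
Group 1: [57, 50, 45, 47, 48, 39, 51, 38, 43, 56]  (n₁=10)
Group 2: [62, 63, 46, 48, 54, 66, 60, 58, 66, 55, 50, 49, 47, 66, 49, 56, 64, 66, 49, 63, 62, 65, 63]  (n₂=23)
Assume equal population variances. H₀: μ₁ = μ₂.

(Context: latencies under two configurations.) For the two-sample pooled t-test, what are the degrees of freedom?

df = n₁ + n₂ − 2 = 10 + 23 − 2 = 31

degrees of freedom = 31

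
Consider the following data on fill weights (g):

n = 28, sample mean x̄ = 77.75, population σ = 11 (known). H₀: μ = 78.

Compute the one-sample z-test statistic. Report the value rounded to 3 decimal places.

test statistic = -0.120

SE = σ/√n = 11/√28 = 2.0788
z = (x̄−μ₀)/SE = (77.75−78)/2.0788 = -0.1203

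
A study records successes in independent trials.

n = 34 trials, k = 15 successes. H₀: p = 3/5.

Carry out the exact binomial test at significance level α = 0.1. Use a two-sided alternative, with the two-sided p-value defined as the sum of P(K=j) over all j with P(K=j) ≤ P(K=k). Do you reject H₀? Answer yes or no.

reject H₀: yes

Exact binomial: n=34, k=15, p₀=3/5=0.6000
P(X=j) = C(n,j)·p₀^j·(1−p₀)^(n−j); p = Σ P(X=j) over j with P(X=j) ≤ P(X=15)
p-value (two-sided) = 0.07851
At α=0.1: p < α → reject H₀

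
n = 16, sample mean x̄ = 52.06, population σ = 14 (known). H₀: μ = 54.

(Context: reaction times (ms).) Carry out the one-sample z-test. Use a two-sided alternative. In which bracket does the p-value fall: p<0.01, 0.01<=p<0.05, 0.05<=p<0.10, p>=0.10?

p-value bracket: p>=0.10

SE = σ/√n = 14/√16 = 3.5000
z = (x̄−μ₀)/SE = (52.06−54)/3.5000 = -0.5543
p-value (two-sided) = 0.57938
→ bracket: p>=0.10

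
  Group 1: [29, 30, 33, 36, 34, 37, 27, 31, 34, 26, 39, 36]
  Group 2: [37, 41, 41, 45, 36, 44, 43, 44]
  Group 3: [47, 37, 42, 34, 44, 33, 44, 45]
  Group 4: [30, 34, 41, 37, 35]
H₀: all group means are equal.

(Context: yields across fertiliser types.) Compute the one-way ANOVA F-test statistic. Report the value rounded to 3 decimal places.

Group means [32.67, 41.38, 40.75, 35.40], grand mean 37.152
SSB = Σnᵢ(x̄ᵢ−x̄)² = 503.001; SSW = ΣΣ(x−x̄ᵢ)² = 527.242
MSB = 503.001/3 = 167.6669; MSW = 527.242/29 = 18.1807
F = MSB/MSW = 9.2222
df = (3, 29)

test statistic = 9.222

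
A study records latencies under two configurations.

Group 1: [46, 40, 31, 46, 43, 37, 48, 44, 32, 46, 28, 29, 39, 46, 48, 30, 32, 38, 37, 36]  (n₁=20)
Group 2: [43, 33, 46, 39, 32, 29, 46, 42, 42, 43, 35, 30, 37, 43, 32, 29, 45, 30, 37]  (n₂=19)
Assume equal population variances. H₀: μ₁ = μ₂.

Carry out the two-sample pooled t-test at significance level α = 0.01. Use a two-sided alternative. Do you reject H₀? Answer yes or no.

x̄₁=38.800, s₁=6.810, n₁=20
x̄₂=37.526, s₂=6.141, n₂=19
s_p² = [19·6.810² + 18·6.141²]/37 = 42.1605
SE = √(s_p²·(1/20+1/19)) = 2.0801
t = (38.800−37.526)/2.0801 = 0.6123
df = 37
p-value (two-sided) = 0.54408
At α=0.01: p ≥ α → fail to reject H₀

reject H₀: no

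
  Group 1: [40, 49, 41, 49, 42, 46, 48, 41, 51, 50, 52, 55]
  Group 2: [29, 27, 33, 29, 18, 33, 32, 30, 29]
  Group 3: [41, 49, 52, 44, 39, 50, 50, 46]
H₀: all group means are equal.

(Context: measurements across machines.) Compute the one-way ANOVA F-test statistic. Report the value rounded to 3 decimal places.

Group means [47.00, 28.89, 46.38], grand mean 41.207
SSB = Σnᵢ(x̄ᵢ−x̄)² = 1981.995; SSW = ΣΣ(x−x̄ᵢ)² = 590.764
MSB = 1981.995/2 = 990.9974; MSW = 590.764/26 = 22.7217
F = MSB/MSW = 43.6146
df = (2, 26)

test statistic = 43.615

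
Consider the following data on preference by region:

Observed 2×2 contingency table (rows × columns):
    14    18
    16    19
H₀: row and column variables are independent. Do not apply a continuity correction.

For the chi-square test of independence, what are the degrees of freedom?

df = (r−1)(c−1) = (2−1)·(2−1) = 1

degrees of freedom = 1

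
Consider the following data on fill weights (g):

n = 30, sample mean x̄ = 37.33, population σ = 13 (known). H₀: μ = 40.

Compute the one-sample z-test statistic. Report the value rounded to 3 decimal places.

SE = σ/√n = 13/√30 = 2.3735
z = (x̄−μ₀)/SE = (37.33−40)/2.3735 = -1.1249

test statistic = -1.125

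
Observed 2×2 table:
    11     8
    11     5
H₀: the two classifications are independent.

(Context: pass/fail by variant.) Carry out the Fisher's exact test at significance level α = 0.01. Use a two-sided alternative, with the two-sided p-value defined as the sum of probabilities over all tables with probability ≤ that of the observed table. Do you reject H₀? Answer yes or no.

reject H₀: no

Margins: r₁=19, r₂=16, c₁=22, c₂=13, n=35
p_obs = C(19,11)·C(16,11)/C(35,22); sum pmf over tables with pmf ≤ p_obs
p-value (two-sided) = 0.72668
At α=0.01: p ≥ α → fail to reject H₀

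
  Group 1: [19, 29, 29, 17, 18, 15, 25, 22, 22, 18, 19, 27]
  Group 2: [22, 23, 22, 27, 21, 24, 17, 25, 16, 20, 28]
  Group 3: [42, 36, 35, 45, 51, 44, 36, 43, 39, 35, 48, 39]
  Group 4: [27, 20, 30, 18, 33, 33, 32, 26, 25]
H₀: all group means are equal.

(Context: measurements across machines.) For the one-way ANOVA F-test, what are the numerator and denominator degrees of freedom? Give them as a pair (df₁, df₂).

k = 4 groups, N = 44 total
df = (k−1, N−k) = (4−1, 44−4) = (3, 40)

degrees of freedom = [3, 40]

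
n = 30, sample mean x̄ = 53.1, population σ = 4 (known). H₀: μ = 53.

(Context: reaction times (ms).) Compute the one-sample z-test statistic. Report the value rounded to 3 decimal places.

SE = σ/√n = 4/√30 = 0.7303
z = (x̄−μ₀)/SE = (53.1−53)/0.7303 = 0.1369

test statistic = 0.137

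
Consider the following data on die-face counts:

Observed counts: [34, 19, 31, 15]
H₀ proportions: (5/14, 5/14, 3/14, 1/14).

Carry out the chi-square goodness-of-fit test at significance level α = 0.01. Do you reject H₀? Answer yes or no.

reject H₀: yes

n = 99; E_i = n·p_i = [35.36, 35.36, 21.21, 7.07]
χ² = (34−35.36)²/35.36 + (19−35.36)²/35.36 + (31−21.21)²/21.21 + (15−7.07)²/7.07 = 21.0229
df = 3
p-value (upper-tail) = 0.00010
At α=0.01: p < α → reject H₀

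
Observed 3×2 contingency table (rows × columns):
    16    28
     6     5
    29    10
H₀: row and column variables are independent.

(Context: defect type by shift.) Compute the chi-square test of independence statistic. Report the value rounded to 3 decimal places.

test statistic = 12.026

Row totals [44, 11, 39], col totals [51, 43], n=94
χ² = (16−23.87)²/23.87 + (28−20.13)²/20.13 + (6−5.97)²/5.97 + (5−5.03)²/5.03 + (29−21.16)²/21.16 + (10−17.84)²/17.84 = 12.0263
df = 2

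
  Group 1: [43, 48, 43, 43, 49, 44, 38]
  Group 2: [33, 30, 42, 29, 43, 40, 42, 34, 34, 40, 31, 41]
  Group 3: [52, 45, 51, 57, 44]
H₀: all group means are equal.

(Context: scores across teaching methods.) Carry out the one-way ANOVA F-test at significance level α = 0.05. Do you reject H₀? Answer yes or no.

reject H₀: yes

Group means [44.00, 36.58, 49.80], grand mean 41.500
SSB = Σnᵢ(x̄ᵢ−x̄)² = 678.283; SSW = ΣΣ(x−x̄ᵢ)² = 495.717
MSB = 678.283/2 = 339.1417; MSW = 495.717/21 = 23.6056
F = MSB/MSW = 14.3670
df = (2, 21)
p-value (upper-tail) = 0.00012
At α=0.05: p < α → reject H₀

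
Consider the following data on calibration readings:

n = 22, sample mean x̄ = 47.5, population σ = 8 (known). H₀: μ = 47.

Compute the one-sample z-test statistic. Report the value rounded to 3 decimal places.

test statistic = 0.293

SE = σ/√n = 8/√22 = 1.7056
z = (x̄−μ₀)/SE = (47.5−47)/1.7056 = 0.2932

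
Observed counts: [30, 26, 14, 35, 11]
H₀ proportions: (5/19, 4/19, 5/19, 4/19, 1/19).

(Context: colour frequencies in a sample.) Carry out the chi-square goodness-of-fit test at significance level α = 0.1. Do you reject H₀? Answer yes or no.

reject H₀: yes

n = 116; E_i = n·p_i = [30.53, 24.42, 30.53, 24.42, 6.11]
χ² = (30−30.53)²/30.53 + (26−24.42)²/24.42 + (14−30.53)²/30.53 + (35−24.42)²/24.42 + (11−6.11)²/6.11 = 17.5651
df = 4
p-value (upper-tail) = 0.00150
At α=0.1: p < α → reject H₀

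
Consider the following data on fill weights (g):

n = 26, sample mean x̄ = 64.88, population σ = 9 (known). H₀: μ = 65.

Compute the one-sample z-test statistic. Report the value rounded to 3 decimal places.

SE = σ/√n = 9/√26 = 1.7650
z = (x̄−μ₀)/SE = (64.88−65)/1.7650 = -0.0680

test statistic = -0.068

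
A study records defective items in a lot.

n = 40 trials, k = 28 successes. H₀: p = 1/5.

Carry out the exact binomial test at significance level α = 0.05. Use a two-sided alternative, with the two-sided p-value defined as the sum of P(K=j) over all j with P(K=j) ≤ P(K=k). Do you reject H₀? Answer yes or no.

Exact binomial: n=40, k=28, p₀=1/5=0.2000
P(X=j) = C(n,j)·p₀^j·(1−p₀)^(n−j); p = Σ P(X=j) over j with P(X=j) ≤ P(X=28)
p-value (two-sided) = 0.00000
At α=0.05: p < α → reject H₀

reject H₀: yes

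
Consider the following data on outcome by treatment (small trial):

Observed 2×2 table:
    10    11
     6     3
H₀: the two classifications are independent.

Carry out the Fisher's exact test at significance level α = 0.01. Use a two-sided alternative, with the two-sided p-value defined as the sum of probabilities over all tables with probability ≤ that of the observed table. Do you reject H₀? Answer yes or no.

reject H₀: no

Margins: r₁=21, r₂=9, c₁=16, c₂=14, n=30
p_obs = C(21,10)·C(9,6)/C(30,16); sum pmf over tables with pmf ≤ p_obs
p-value (two-sided) = 0.43972
At α=0.01: p ≥ α → fail to reject H₀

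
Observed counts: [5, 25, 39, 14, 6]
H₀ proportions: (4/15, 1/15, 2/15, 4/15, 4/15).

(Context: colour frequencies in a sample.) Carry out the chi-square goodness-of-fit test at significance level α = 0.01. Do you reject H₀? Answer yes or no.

reject H₀: yes

n = 89; E_i = n·p_i = [23.73, 5.93, 11.87, 23.73, 23.73]
χ² = (5−23.73)²/23.73 + (25−5.93)²/5.93 + (39−11.87)²/11.87 + (14−23.73)²/23.73 + (6−23.73)²/23.73 = 155.3399
df = 4
p-value (upper-tail) = 0.00000
At α=0.01: p < α → reject H₀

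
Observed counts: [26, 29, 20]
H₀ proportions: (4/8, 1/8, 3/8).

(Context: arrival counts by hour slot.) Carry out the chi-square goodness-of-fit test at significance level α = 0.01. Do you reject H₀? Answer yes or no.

reject H₀: yes

n = 75; E_i = n·p_i = [37.50, 9.38, 28.12]
χ² = (26−37.50)²/37.50 + (29−9.38)²/9.38 + (20−28.12)²/28.12 = 46.9556
df = 2
p-value (upper-tail) = 0.00000
At α=0.01: p < α → reject H₀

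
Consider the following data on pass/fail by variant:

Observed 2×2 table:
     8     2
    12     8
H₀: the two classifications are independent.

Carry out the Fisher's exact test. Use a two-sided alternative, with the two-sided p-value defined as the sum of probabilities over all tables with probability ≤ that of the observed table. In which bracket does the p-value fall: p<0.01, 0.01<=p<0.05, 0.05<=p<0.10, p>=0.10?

Margins: r₁=10, r₂=20, c₁=20, c₂=10, n=30
p_obs = C(10,8)·C(20,12)/C(30,20); sum pmf over tables with pmf ≤ p_obs
p-value (two-sided) = 0.41947
→ bracket: p>=0.10

p-value bracket: p>=0.10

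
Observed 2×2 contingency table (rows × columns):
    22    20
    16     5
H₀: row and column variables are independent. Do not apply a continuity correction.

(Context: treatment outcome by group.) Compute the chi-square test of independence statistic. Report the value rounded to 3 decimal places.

Row totals [42, 21], col totals [38, 25], n=63
χ² = (22−25.33)²/25.33 + (20−16.67)²/16.67 + (16−12.67)²/12.67 + (5−8.33)²/8.33 = 3.3158
df = 1

test statistic = 3.316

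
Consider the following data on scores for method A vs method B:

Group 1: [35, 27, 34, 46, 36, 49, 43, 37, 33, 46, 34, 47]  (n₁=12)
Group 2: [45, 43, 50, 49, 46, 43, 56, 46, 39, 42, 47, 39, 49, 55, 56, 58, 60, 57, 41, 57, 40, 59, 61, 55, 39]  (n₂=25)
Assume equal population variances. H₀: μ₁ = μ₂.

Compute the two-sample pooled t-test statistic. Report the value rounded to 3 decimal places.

x̄₁=38.917, s₁=6.986, n₁=12
x̄₂=49.280, s₂=7.492, n₂=25
s_p² = [11·6.986² + 24·7.492²]/35 = 53.8273
SE = √(s_p²·(1/12+1/25)) = 2.5766
t = (38.917−49.280)/2.5766 = -4.0221
df = 35

test statistic = -4.022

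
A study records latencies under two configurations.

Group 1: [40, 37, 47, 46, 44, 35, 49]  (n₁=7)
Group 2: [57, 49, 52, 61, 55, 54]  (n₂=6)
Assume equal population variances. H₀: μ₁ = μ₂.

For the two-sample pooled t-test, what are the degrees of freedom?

degrees of freedom = 11

df = n₁ + n₂ − 2 = 7 + 6 − 2 = 11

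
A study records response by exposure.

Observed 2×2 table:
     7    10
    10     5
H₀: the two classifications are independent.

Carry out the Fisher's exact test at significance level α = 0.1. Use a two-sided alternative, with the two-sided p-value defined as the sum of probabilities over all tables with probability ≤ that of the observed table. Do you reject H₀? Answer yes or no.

Margins: r₁=17, r₂=15, c₁=17, c₂=15, n=32
p_obs = C(17,7)·C(15,10)/C(32,17); sum pmf over tables with pmf ≤ p_obs
p-value (two-sided) = 0.17770
At α=0.1: p ≥ α → fail to reject H₀

reject H₀: no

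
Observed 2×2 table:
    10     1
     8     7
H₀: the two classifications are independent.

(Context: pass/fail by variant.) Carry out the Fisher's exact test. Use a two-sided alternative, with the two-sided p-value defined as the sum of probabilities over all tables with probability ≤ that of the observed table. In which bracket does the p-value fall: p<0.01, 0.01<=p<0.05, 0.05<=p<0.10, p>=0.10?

Margins: r₁=11, r₂=15, c₁=18, c₂=8, n=26
p_obs = C(11,10)·C(15,8)/C(26,18); sum pmf over tables with pmf ≤ p_obs
p-value (two-sided) = 0.08375
→ bracket: 0.05<=p<0.10

p-value bracket: 0.05<=p<0.10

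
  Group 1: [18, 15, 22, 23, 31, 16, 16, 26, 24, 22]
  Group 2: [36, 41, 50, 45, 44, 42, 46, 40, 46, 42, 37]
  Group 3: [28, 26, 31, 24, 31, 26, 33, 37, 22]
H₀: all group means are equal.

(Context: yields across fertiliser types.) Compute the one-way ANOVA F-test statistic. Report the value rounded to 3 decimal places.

Group means [21.30, 42.64, 28.67], grand mean 31.333
SSB = Σnᵢ(x̄ᵢ−x̄)² = 2476.021; SSW = ΣΣ(x−x̄ᵢ)² = 584.645
MSB = 2476.021/2 = 1238.0106; MSW = 584.645/27 = 21.6535
F = MSB/MSW = 57.1736
df = (2, 27)

test statistic = 57.174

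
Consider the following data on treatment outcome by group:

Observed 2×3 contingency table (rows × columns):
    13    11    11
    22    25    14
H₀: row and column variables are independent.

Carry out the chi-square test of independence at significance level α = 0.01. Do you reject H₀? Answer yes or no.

Row totals [35, 61], col totals [35, 36, 25], n=96
χ² = (13−12.76)²/12.76 + (11−13.12)²/13.12 + (11−9.11)²/9.11 + (22−22.24)²/22.24 + (25−22.88)²/22.88 + (14−15.89)²/15.89 = 1.1623
df = 2
p-value (upper-tail) = 0.55925
At α=0.01: p ≥ α → fail to reject H₀

reject H₀: no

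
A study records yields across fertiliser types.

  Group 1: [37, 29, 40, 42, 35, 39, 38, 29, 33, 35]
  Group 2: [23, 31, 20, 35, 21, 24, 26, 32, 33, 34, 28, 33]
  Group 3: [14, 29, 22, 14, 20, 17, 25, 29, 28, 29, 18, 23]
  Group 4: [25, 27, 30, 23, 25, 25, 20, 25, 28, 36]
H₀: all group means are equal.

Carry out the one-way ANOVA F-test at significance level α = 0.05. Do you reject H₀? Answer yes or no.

Group means [35.70, 28.33, 22.33, 26.40], grand mean 27.932
SSB = Σnᵢ(x̄ᵢ−x̄)² = 1004.962; SSW = ΣΣ(x−x̄ᵢ)² = 1023.833
MSB = 1004.962/3 = 334.9874; MSW = 1023.833/40 = 25.5958
F = MSB/MSW = 13.0876
df = (3, 40)
p-value (upper-tail) = 0.00000
At α=0.05: p < α → reject H₀

reject H₀: yes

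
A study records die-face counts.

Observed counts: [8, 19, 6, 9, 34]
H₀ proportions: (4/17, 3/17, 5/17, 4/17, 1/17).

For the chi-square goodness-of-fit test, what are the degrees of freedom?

degrees of freedom = 4

df = k − 1 = 5 − 1 = 4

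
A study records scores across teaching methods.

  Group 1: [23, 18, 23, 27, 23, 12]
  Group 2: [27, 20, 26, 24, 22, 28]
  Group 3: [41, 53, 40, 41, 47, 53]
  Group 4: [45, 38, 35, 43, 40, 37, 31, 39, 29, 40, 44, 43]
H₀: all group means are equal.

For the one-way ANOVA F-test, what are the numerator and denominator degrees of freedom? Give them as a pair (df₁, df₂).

degrees of freedom = [3, 26]

k = 4 groups, N = 30 total
df = (k−1, N−k) = (4−1, 30−4) = (3, 26)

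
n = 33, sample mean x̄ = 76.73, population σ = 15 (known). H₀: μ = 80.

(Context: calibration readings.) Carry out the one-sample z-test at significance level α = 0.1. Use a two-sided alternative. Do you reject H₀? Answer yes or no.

SE = σ/√n = 15/√33 = 2.6112
z = (x̄−μ₀)/SE = (76.73−80)/2.6112 = -1.2523
p-value (two-sided) = 0.21046
At α=0.1: p ≥ α → fail to reject H₀

reject H₀: no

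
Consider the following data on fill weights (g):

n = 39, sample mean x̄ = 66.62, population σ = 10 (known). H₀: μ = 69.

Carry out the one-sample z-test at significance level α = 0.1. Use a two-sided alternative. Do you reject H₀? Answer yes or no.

SE = σ/√n = 10/√39 = 1.6013
z = (x̄−μ₀)/SE = (66.62−69)/1.6013 = -1.4863
p-value (two-sided) = 0.13720
At α=0.1: p ≥ α → fail to reject H₀

reject H₀: no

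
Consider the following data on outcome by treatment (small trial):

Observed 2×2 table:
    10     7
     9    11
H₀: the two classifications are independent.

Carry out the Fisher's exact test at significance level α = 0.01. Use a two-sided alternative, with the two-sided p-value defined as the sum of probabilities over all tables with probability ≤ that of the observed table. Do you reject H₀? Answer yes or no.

Margins: r₁=17, r₂=20, c₁=19, c₂=18, n=37
p_obs = C(17,10)·C(20,9)/C(37,19); sum pmf over tables with pmf ≤ p_obs
p-value (two-sided) = 0.51481
At α=0.01: p ≥ α → fail to reject H₀

reject H₀: no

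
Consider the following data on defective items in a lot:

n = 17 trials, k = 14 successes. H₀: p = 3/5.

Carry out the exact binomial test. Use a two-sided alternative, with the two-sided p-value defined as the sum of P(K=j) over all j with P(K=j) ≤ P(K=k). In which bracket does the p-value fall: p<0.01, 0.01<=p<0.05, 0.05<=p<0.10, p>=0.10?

Exact binomial: n=17, k=14, p₀=3/5=0.6000
P(X=j) = C(n,j)·p₀^j·(1−p₀)^(n−j); p = Σ P(X=j) over j with P(X=j) ≤ P(X=14)
p-value (two-sided) = 0.08124
→ bracket: 0.05<=p<0.10

p-value bracket: 0.05<=p<0.10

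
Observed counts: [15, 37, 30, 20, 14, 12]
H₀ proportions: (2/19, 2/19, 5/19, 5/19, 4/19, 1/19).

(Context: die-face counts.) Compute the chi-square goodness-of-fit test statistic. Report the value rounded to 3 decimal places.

test statistic = 57.547

n = 128; E_i = n·p_i = [13.47, 13.47, 33.68, 33.68, 26.95, 6.74]
χ² = (15−13.47)²/13.47 + (37−13.47)²/13.47 + (30−33.68)²/33.68 + (20−33.68)²/33.68 + (14−26.95)²/26.95 + (12−6.74)²/6.74 = 57.5469
df = 5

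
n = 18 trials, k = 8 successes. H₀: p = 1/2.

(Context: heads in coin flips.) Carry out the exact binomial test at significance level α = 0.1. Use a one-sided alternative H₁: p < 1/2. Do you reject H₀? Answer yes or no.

Exact binomial: n=18, k=8, p₀=1/2=0.5000
P(X≤8) from Σ C(n,i)·p₀^i·(1−p₀)^(n−i)
p-value (one-sided, H₁ less) = 0.40726
At α=0.1: p ≥ α → fail to reject H₀

reject H₀: no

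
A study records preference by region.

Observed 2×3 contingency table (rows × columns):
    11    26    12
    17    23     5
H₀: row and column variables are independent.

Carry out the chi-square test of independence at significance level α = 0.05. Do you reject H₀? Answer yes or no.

Row totals [49, 45], col totals [28, 49, 17], n=94
χ² = (11−14.60)²/14.60 + (26−25.54)²/25.54 + (12−8.86)²/8.86 + (17−13.40)²/13.40 + (23−23.46)²/23.46 + (5−8.14)²/8.14 = 4.1891
df = 2
p-value (upper-tail) = 0.12312
At α=0.05: p ≥ α → fail to reject H₀

reject H₀: no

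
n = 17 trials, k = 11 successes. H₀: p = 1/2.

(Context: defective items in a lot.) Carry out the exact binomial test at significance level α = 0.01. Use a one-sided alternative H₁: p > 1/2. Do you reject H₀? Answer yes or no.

reject H₀: no

Exact binomial: n=17, k=11, p₀=1/2=0.5000
P(X≥11) from Σ C(n,i)·p₀^i·(1−p₀)^(n−i)
p-value (one-sided, H₁ greater) = 0.16615
At α=0.01: p ≥ α → fail to reject H₀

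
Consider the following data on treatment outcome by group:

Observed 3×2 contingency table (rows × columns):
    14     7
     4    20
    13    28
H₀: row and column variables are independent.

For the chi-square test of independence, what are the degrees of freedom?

degrees of freedom = 2

df = (r−1)(c−1) = (3−1)·(2−1) = 2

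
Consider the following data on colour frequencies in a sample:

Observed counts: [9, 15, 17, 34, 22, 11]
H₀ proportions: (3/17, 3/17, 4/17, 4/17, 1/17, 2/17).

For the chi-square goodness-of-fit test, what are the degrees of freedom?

degrees of freedom = 5

df = k − 1 = 6 − 1 = 5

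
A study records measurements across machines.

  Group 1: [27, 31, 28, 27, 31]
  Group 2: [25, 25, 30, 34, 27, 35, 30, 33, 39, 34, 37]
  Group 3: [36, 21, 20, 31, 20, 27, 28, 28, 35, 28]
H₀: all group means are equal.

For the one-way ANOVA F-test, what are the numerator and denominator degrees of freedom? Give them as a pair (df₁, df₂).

k = 3 groups, N = 26 total
df = (k−1, N−k) = (3−1, 26−3) = (2, 23)

degrees of freedom = [2, 23]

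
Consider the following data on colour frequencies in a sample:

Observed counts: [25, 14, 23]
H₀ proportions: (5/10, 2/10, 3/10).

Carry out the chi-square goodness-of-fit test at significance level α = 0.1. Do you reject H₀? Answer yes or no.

reject H₀: no

n = 62; E_i = n·p_i = [31.00, 12.40, 18.60]
χ² = (25−31.00)²/31.00 + (14−12.40)²/12.40 + (23−18.60)²/18.60 = 2.4086
df = 2
p-value (upper-tail) = 0.29990
At α=0.1: p ≥ α → fail to reject H₀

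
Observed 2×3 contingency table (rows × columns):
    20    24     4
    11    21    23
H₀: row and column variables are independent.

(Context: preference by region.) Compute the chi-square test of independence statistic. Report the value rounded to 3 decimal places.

test statistic = 15.780

Row totals [48, 55], col totals [31, 45, 27], n=103
χ² = (20−14.45)²/14.45 + (24−20.97)²/20.97 + (4−12.58)²/12.58 + (11−16.55)²/16.55 + (21−24.03)²/24.03 + (23−14.42)²/14.42 = 15.7804
df = 2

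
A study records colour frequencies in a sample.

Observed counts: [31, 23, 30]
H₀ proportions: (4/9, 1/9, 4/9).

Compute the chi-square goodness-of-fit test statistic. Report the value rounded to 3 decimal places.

n = 84; E_i = n·p_i = [37.33, 9.33, 37.33]
χ² = (31−37.33)²/37.33 + (23−9.33)²/9.33 + (30−37.33)²/37.33 = 22.5268
df = 2

test statistic = 22.527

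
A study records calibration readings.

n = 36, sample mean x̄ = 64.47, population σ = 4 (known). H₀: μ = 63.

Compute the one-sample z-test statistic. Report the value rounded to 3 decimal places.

SE = σ/√n = 4/√36 = 0.6667
z = (x̄−μ₀)/SE = (64.47−63)/0.6667 = 2.2050

test statistic = 2.205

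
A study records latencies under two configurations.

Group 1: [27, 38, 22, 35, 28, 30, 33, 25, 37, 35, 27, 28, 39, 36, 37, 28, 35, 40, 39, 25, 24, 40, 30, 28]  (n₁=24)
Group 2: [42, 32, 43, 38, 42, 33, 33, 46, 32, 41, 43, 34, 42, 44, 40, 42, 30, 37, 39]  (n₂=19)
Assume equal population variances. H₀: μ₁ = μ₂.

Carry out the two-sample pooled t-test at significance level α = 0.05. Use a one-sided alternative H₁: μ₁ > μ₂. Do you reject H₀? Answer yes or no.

x̄₁=31.917, s₁=5.672, n₁=24
x̄₂=38.579, s₂=4.857, n₂=19
s_p² = [23·5.672² + 18·4.857²]/41 = 28.4016
SE = √(s_p²·(1/24+1/19)) = 1.6365
t = (31.917−38.579)/1.6365 = -4.0710
df = 41
p-value (one-sided, H₁ greater) = 0.99990
At α=0.05: p ≥ α → fail to reject H₀

reject H₀: no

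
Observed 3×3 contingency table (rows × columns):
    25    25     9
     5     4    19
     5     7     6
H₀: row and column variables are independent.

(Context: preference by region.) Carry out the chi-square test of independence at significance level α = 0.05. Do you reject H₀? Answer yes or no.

reject H₀: yes

Row totals [59, 28, 18], col totals [35, 36, 34], n=105
χ² = (25−19.67)²/19.67 + (25−20.23)²/20.23 + (9−19.10)²/19.10 + (5−9.33)²/9.33 + (4−9.60)²/9.60 + (19−9.07)²/9.07 + (5−6.00)²/6.00 + (7−6.17)²/6.17 + (6−5.83)²/5.83 = 24.3607
df = 4
p-value (upper-tail) = 0.00007
At α=0.05: p < α → reject H₀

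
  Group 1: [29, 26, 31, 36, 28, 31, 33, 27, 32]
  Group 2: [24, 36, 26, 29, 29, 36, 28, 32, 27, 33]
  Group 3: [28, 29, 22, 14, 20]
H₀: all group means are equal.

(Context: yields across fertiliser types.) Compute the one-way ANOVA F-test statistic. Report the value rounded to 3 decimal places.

Group means [30.33, 30.00, 22.60], grand mean 28.583
SSB = Σnᵢ(x̄ᵢ−x̄)² = 226.633; SSW = ΣΣ(x−x̄ᵢ)² = 383.200
MSB = 226.633/2 = 113.3167; MSW = 383.200/21 = 18.2476
F = MSB/MSW = 6.2099
df = (2, 21)

test statistic = 6.210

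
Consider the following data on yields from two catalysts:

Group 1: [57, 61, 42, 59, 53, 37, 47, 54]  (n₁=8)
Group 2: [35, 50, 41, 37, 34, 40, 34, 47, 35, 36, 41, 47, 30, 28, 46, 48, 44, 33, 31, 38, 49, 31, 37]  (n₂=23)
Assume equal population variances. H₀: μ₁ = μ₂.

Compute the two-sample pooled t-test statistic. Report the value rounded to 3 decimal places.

x̄₁=51.250, s₁=8.498, n₁=8
x̄₂=38.783, s₂=6.667, n₂=23
s_p² = [7·8.498² + 22·6.667²]/29 = 51.1522
SE = √(s_p²·(1/8+1/23)) = 2.9356
t = (51.250−38.783)/2.9356 = 4.2469
df = 29

test statistic = 4.247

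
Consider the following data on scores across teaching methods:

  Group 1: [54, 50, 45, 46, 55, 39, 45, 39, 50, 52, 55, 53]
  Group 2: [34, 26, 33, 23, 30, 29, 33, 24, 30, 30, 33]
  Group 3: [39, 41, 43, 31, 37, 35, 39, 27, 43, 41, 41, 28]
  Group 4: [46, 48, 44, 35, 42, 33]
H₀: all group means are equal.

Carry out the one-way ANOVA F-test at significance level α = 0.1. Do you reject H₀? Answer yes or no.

reject H₀: yes

Group means [48.58, 29.55, 37.08, 41.33], grand mean 39.049
SSB = Σnᵢ(x̄ᵢ−x̄)² = 2162.008; SSW = ΣΣ(x−x̄ᵢ)² = 1037.894
MSB = 2162.008/3 = 720.6695; MSW = 1037.894/37 = 28.0512
F = MSB/MSW = 25.6912
df = (3, 37)
p-value (upper-tail) = 0.00000
At α=0.1: p < α → reject H₀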